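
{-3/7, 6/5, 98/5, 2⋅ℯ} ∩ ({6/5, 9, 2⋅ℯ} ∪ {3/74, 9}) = {6/5, 2⋅ℯ}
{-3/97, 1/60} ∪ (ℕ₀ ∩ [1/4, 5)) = {-3/97, 1/60} ∪ {1, 2, 3, 4}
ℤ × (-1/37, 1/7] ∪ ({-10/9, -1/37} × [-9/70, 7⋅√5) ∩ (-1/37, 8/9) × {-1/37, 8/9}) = ℤ × (-1/37, 1/7]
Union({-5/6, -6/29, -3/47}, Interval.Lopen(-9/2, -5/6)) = Union({-6/29, -3/47}, Interval.Lopen(-9/2, -5/6))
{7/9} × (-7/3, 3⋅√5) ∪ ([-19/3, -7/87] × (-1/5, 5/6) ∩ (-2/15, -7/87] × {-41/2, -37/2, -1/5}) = {7/9} × (-7/3, 3⋅√5)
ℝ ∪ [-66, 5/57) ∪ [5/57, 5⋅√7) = (-∞, ∞)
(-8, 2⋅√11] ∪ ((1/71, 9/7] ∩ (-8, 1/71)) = (-8, 2⋅√11]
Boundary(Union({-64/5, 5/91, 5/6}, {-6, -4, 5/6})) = {-64/5, -6, -4, 5/91, 5/6}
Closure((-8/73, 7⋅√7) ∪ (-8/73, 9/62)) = [-8/73, 7⋅√7]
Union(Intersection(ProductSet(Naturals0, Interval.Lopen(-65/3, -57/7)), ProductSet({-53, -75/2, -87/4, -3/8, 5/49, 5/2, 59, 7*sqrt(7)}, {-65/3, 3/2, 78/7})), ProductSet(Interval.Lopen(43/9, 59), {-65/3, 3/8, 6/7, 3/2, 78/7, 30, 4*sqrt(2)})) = ProductSet(Interval.Lopen(43/9, 59), {-65/3, 3/8, 6/7, 3/2, 78/7, 30, 4*sqrt(2)})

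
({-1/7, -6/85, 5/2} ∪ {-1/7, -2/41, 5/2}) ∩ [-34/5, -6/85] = {-1/7, -6/85}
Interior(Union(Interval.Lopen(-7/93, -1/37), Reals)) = Interval(-oo, oo)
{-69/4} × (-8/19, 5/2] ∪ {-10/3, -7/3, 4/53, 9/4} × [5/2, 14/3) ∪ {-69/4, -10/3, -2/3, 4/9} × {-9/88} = ({-69/4} × (-8/19, 5/2]) ∪ ({-69/4, -10/3, -2/3, 4/9} × {-9/88}) ∪ ({-10/3, -7/3, 4/53, 9/4} × [5/2, 14/3))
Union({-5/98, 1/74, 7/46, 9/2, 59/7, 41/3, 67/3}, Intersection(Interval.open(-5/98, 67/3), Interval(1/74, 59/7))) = Union({-5/98, 41/3, 67/3}, Interval(1/74, 59/7))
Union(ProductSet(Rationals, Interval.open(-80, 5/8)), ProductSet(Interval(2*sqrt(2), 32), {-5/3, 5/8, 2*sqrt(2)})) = Union(ProductSet(Interval(2*sqrt(2), 32), {-5/3, 5/8, 2*sqrt(2)}), ProductSet(Rationals, Interval.open(-80, 5/8)))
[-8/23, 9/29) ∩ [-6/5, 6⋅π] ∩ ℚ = ℚ ∩ [-8/23, 9/29)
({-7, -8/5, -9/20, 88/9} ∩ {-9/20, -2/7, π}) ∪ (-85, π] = (-85, π]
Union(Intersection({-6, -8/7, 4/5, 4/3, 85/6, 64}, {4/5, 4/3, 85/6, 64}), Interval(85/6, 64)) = Union({4/5, 4/3}, Interval(85/6, 64))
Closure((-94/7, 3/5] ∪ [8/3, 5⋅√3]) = [-94/7, 3/5] ∪ [8/3, 5⋅√3]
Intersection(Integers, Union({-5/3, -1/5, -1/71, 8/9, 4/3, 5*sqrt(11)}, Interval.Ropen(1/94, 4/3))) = Range(1, 2, 1)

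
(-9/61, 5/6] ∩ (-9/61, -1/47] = (-9/61, -1/47]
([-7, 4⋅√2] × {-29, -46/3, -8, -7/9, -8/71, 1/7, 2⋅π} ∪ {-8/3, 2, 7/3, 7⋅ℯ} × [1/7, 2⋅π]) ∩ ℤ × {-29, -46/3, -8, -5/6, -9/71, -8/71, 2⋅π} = {-7, -6, …, 5} × {-29, -46/3, -8, -8/71, 2⋅π}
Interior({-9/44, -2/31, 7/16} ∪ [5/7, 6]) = (5/7, 6)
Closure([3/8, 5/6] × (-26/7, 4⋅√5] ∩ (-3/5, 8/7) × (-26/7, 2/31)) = [3/8, 5/6] × [-26/7, 2/31]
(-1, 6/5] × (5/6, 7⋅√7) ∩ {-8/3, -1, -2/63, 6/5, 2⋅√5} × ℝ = {-2/63, 6/5} × (5/6, 7⋅√7)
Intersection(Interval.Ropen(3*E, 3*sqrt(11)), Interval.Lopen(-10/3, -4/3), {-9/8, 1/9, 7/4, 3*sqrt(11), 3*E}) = EmptySet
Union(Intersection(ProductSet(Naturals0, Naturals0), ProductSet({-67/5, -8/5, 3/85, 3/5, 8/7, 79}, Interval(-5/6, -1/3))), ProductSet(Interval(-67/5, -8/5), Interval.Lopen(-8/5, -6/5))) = ProductSet(Interval(-67/5, -8/5), Interval.Lopen(-8/5, -6/5))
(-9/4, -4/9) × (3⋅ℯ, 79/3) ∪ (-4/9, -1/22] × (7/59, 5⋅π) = ((-9/4, -4/9) × (3⋅ℯ, 79/3)) ∪ ((-4/9, -1/22] × (7/59, 5⋅π))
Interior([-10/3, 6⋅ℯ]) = (-10/3, 6⋅ℯ)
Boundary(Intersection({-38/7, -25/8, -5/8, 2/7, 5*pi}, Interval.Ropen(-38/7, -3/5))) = {-38/7, -25/8, -5/8}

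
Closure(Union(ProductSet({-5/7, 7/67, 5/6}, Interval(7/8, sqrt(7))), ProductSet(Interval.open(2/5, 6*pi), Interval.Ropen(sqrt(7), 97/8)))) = Union(ProductSet({2/5, 6*pi}, Interval(sqrt(7), 97/8)), ProductSet({-5/7, 7/67, 5/6}, Interval(7/8, sqrt(7))), ProductSet(Interval(2/5, 6*pi), {97/8, sqrt(7)}), ProductSet(Interval.open(2/5, 6*pi), Interval.Ropen(sqrt(7), 97/8)))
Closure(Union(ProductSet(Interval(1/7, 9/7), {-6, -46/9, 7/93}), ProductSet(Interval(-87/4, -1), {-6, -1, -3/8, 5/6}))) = Union(ProductSet(Interval(-87/4, -1), {-6, -1, -3/8, 5/6}), ProductSet(Interval(1/7, 9/7), {-6, -46/9, 7/93}))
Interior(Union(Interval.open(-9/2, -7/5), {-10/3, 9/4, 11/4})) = Interval.open(-9/2, -7/5)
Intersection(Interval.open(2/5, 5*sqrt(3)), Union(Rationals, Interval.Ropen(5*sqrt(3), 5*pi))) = Intersection(Interval.open(2/5, 5*sqrt(3)), Rationals)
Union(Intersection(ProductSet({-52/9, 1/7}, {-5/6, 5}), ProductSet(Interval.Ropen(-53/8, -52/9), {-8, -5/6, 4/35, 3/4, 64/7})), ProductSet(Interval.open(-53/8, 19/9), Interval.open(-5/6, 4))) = ProductSet(Interval.open(-53/8, 19/9), Interval.open(-5/6, 4))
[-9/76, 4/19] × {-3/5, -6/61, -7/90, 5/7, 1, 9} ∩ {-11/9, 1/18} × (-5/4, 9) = {1/18} × {-3/5, -6/61, -7/90, 5/7, 1}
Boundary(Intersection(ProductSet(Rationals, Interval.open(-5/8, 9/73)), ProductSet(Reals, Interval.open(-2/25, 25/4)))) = ProductSet(Reals, Interval(-2/25, 9/73))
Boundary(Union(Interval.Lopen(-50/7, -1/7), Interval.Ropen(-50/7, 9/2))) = {-50/7, 9/2}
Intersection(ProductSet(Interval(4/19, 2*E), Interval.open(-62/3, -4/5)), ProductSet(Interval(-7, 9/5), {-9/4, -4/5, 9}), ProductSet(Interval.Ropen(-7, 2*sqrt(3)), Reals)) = ProductSet(Interval(4/19, 9/5), {-9/4})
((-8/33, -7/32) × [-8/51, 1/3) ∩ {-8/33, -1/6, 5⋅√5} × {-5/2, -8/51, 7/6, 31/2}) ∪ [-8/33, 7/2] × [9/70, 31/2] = [-8/33, 7/2] × [9/70, 31/2]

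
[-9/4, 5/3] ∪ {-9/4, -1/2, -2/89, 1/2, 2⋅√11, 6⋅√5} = [-9/4, 5/3] ∪ {2⋅√11, 6⋅√5}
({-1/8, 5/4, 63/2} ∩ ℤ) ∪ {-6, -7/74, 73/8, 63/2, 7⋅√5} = {-6, -7/74, 73/8, 63/2, 7⋅√5}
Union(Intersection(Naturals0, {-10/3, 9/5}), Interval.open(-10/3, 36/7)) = Interval.open(-10/3, 36/7)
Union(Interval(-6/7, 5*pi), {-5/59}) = Interval(-6/7, 5*pi)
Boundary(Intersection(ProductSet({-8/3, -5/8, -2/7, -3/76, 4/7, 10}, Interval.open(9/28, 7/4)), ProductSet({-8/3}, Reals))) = ProductSet({-8/3}, Interval(9/28, 7/4))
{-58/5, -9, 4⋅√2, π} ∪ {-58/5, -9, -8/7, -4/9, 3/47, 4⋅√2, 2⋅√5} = {-58/5, -9, -8/7, -4/9, 3/47, 4⋅√2, 2⋅√5, π}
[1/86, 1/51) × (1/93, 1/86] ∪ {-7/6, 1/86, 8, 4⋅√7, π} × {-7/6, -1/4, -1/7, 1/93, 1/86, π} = ([1/86, 1/51) × (1/93, 1/86]) ∪ ({-7/6, 1/86, 8, 4⋅√7, π} × {-7/6, -1/4, -1/7, 1/93, 1/86, π})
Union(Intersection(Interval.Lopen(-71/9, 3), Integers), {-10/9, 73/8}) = Union({-10/9, 73/8}, Range(-7, 4, 1))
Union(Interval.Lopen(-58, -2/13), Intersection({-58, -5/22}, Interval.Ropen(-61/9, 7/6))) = Interval.Lopen(-58, -2/13)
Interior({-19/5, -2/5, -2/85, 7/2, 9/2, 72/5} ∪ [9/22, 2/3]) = (9/22, 2/3)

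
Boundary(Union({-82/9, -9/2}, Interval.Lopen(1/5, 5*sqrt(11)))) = {-82/9, -9/2, 1/5, 5*sqrt(11)}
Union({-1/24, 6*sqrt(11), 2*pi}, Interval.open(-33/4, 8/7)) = Union({6*sqrt(11), 2*pi}, Interval.open(-33/4, 8/7))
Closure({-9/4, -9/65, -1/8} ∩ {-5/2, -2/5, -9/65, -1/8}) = {-9/65, -1/8}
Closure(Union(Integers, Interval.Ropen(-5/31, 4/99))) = Union(Integers, Interval(-5/31, 4/99))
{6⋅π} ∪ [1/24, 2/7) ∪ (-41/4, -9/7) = (-41/4, -9/7) ∪ [1/24, 2/7) ∪ {6⋅π}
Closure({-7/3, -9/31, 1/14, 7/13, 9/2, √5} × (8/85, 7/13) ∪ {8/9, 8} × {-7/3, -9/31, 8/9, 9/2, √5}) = ({8/9, 8} × {-7/3, -9/31, 8/9, 9/2, √5}) ∪ ({-7/3, -9/31, 1/14, 7/13, 9/2, √5} × [8/85, 7/13])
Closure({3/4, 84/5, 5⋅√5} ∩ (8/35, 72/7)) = {3/4}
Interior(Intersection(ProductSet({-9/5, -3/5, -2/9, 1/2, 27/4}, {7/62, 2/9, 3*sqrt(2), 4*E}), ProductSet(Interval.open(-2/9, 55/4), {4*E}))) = EmptySet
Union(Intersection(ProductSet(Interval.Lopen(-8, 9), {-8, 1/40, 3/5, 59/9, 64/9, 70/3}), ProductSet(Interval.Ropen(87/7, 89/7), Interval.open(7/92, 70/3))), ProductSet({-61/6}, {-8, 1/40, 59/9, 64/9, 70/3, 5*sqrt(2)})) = ProductSet({-61/6}, {-8, 1/40, 59/9, 64/9, 70/3, 5*sqrt(2)})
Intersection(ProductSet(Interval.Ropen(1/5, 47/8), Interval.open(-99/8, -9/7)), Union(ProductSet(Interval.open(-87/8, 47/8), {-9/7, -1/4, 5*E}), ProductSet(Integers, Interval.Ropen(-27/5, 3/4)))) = ProductSet(Range(1, 6, 1), Interval.Ropen(-27/5, -9/7))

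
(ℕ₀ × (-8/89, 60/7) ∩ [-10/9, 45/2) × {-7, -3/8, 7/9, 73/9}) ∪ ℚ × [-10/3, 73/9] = ℚ × [-10/3, 73/9]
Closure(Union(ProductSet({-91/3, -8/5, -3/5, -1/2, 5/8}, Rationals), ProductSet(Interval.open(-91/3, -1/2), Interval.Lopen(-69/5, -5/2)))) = Union(ProductSet({-91/3, -1/2, 5/8}, Reals), ProductSet({-91/3, -8/5, -3/5, -1/2, 5/8}, Union(Interval(-oo, -69/5), Interval(-5/2, oo), Rationals)), ProductSet(Interval(-91/3, -1/2), {-69/5, -5/2}), ProductSet(Interval.open(-91/3, -1/2), Interval.Lopen(-69/5, -5/2)))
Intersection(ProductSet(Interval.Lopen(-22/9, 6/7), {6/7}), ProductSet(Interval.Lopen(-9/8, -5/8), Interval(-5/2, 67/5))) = ProductSet(Interval.Lopen(-9/8, -5/8), {6/7})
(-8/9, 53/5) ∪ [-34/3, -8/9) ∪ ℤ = ℤ ∪ [-34/3, -8/9) ∪ (-8/9, 53/5)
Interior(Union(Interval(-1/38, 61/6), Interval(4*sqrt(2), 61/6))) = Interval.open(-1/38, 61/6)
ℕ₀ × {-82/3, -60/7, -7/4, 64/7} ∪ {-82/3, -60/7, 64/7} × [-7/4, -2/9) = (ℕ₀ × {-82/3, -60/7, -7/4, 64/7}) ∪ ({-82/3, -60/7, 64/7} × [-7/4, -2/9))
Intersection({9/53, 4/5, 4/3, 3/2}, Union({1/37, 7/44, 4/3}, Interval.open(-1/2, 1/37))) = {4/3}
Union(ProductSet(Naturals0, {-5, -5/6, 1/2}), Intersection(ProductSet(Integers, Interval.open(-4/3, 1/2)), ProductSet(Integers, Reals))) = Union(ProductSet(Integers, Interval.open(-4/3, 1/2)), ProductSet(Naturals0, {-5, -5/6, 1/2}))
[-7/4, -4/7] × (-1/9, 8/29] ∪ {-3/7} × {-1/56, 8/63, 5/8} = ({-3/7} × {-1/56, 8/63, 5/8}) ∪ ([-7/4, -4/7] × (-1/9, 8/29])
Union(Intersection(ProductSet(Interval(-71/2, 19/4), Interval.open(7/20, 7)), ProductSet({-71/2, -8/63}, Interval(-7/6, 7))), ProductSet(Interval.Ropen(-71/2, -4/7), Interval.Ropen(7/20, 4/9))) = Union(ProductSet({-71/2, -8/63}, Interval.open(7/20, 7)), ProductSet(Interval.Ropen(-71/2, -4/7), Interval.Ropen(7/20, 4/9)))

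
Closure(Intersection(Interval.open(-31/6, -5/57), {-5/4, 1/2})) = {-5/4}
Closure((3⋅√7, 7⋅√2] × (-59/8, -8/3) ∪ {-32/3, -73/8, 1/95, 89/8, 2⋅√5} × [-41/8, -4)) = ({-32/3, -73/8, 1/95, 89/8, 2⋅√5} × [-41/8, -4]) ∪ ({7⋅√2, 3⋅√7} × [-59/8, -8/3]) ∪ ([3⋅√7, 7⋅√2] × {-59/8, -8/3}) ∪ ((3⋅√7, 7⋅√2] × (-59/8, -8/3))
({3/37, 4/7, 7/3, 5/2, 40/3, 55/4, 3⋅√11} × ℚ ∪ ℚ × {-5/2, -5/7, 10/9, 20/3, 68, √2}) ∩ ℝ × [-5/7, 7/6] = (ℚ × {-5/7, 10/9}) ∪ ({3/37, 4/7, 7/3, 5/2, 40/3, 55/4, 3⋅√11} × (ℚ ∩ [-5/7, 7/6]))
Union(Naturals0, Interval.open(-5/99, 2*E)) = Union(Interval.open(-5/99, 2*E), Naturals0)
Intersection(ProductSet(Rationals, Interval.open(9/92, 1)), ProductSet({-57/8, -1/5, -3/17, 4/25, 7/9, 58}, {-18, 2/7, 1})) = ProductSet({-57/8, -1/5, -3/17, 4/25, 7/9, 58}, {2/7})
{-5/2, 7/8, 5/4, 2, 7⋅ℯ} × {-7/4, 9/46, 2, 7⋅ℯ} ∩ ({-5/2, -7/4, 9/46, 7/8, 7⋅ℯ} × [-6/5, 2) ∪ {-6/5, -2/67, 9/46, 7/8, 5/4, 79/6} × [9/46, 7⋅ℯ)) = ({7/8, 5/4} × {9/46, 2}) ∪ ({-5/2, 7/8, 7⋅ℯ} × {9/46})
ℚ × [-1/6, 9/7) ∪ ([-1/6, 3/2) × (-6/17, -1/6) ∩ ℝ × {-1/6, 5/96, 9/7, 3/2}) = ℚ × [-1/6, 9/7)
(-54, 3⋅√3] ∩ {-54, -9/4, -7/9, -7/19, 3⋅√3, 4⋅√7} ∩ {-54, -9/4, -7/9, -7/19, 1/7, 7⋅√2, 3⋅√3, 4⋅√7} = {-9/4, -7/9, -7/19, 3⋅√3}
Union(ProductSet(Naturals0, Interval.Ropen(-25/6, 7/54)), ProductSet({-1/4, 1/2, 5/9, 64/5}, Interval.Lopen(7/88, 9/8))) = Union(ProductSet({-1/4, 1/2, 5/9, 64/5}, Interval.Lopen(7/88, 9/8)), ProductSet(Naturals0, Interval.Ropen(-25/6, 7/54)))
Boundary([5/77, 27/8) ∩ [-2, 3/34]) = {5/77, 3/34}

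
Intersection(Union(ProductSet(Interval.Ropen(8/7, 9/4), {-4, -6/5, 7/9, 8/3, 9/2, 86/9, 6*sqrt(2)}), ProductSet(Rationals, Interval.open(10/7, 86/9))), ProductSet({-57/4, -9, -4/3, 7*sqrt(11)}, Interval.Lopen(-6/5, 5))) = ProductSet({-57/4, -9, -4/3}, Interval.Lopen(10/7, 5))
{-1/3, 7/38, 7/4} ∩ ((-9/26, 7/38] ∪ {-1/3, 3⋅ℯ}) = {-1/3, 7/38}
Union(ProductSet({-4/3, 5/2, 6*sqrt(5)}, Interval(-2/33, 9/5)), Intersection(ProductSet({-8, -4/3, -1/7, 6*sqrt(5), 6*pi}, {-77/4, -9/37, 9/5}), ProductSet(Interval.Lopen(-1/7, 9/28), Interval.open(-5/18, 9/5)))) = ProductSet({-4/3, 5/2, 6*sqrt(5)}, Interval(-2/33, 9/5))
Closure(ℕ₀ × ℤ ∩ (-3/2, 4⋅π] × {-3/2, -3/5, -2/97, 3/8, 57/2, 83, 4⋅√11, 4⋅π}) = {0, 1, …, 12} × {83}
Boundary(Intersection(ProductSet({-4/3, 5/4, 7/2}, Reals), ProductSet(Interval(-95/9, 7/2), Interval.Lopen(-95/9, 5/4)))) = ProductSet({-4/3, 5/4, 7/2}, Interval(-95/9, 5/4))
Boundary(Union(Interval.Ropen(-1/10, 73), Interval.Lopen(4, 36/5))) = {-1/10, 73}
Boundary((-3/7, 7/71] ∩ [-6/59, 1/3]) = {-6/59, 7/71}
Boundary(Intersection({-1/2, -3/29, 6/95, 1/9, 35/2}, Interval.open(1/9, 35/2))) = EmptySet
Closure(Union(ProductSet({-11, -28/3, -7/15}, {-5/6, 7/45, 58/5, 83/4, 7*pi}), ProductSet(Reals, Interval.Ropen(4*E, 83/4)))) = Union(ProductSet({-11, -28/3, -7/15}, {-5/6, 7/45, 58/5, 83/4, 7*pi}), ProductSet(Reals, Interval(4*E, 83/4)))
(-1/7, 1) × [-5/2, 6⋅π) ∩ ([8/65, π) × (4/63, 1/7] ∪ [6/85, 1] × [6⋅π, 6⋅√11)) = [8/65, 1) × (4/63, 1/7]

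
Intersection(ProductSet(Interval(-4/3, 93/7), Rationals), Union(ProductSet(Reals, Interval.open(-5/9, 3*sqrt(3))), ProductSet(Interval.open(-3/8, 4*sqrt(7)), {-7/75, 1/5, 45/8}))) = Union(ProductSet(Interval(-4/3, 93/7), Intersection(Interval.open(-5/9, 3*sqrt(3)), Rationals)), ProductSet(Interval.open(-3/8, 4*sqrt(7)), {-7/75, 1/5, 45/8}))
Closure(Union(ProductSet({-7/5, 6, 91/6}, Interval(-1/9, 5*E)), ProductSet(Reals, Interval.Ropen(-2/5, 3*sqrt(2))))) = Union(ProductSet({-7/5, 6, 91/6}, Interval(-1/9, 5*E)), ProductSet(Reals, Interval(-2/5, 3*sqrt(2))))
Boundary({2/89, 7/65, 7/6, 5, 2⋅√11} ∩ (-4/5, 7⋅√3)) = {2/89, 7/65, 7/6, 5, 2⋅√11}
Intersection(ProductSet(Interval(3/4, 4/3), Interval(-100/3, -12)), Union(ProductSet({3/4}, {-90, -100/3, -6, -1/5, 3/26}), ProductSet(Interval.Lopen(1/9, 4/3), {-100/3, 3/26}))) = ProductSet(Interval(3/4, 4/3), {-100/3})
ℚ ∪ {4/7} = ℚ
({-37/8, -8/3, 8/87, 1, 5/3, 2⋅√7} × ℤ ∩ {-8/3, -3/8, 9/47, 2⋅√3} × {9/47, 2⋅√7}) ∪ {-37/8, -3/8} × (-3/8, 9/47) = {-37/8, -3/8} × (-3/8, 9/47)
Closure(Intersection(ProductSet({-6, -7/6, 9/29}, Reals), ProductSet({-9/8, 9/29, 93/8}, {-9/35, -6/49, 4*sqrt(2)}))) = ProductSet({9/29}, {-9/35, -6/49, 4*sqrt(2)})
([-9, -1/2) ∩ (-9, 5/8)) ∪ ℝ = (-∞, ∞)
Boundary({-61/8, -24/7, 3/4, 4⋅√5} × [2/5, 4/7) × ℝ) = {-61/8, -24/7, 3/4, 4⋅√5} × [2/5, 4/7] × ℝ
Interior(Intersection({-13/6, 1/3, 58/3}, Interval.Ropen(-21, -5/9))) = EmptySet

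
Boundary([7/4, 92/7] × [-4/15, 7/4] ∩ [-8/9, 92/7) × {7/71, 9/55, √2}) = [7/4, 92/7] × {7/71, 9/55, √2}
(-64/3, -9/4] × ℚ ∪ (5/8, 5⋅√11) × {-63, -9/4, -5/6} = ((-64/3, -9/4] × ℚ) ∪ ((5/8, 5⋅√11) × {-63, -9/4, -5/6})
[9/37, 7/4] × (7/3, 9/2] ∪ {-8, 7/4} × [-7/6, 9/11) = ({-8, 7/4} × [-7/6, 9/11)) ∪ ([9/37, 7/4] × (7/3, 9/2])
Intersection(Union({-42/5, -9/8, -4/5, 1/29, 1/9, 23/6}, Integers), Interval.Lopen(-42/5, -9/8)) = Union({-9/8}, Range(-8, -1, 1))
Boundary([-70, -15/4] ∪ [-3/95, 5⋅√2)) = {-70, -15/4, -3/95, 5⋅√2}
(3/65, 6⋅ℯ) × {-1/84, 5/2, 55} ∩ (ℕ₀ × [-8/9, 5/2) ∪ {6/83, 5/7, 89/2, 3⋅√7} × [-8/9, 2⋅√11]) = ({1, 2, …, 16} × {-1/84}) ∪ ({6/83, 5/7, 3⋅√7} × {-1/84, 5/2})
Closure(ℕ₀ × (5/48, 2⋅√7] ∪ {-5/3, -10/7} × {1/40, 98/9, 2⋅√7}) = (ℕ₀ × [5/48, 2⋅√7]) ∪ ({-5/3, -10/7} × {1/40, 98/9, 2⋅√7})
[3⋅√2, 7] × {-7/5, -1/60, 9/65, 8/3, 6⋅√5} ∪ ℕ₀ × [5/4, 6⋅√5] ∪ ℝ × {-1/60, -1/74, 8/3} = (ℝ × {-1/60, -1/74, 8/3}) ∪ (ℕ₀ × [5/4, 6⋅√5]) ∪ ([3⋅√2, 7] × {-7/5, -1/60, 9/65, 8/3, 6⋅√5})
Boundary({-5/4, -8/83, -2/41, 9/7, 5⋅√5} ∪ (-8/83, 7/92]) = {-5/4, -8/83, 7/92, 9/7, 5⋅√5}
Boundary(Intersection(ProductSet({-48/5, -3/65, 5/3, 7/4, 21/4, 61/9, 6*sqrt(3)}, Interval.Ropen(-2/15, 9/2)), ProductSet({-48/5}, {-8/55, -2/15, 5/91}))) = ProductSet({-48/5}, {-2/15, 5/91})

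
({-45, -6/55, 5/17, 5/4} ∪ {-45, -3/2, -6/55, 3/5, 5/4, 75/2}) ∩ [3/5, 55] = {3/5, 5/4, 75/2}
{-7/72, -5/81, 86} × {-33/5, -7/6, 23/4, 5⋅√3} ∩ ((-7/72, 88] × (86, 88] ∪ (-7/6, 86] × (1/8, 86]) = {-7/72, -5/81, 86} × {23/4, 5⋅√3}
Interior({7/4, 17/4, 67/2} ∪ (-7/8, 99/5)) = (-7/8, 99/5)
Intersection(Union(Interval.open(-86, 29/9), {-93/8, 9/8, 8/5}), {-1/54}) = {-1/54}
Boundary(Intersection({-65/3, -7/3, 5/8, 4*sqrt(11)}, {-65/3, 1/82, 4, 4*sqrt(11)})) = {-65/3, 4*sqrt(11)}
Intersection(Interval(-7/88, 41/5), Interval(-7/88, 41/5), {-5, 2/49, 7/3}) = {2/49, 7/3}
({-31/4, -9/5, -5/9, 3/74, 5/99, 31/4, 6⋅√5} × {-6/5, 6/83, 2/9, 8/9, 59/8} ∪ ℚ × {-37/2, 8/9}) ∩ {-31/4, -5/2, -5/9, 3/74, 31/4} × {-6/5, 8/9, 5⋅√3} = ({-31/4, -5/9, 3/74, 31/4} × {-6/5, 8/9}) ∪ ({-31/4, -5/2, -5/9, 3/74, 31/4} × {8/9})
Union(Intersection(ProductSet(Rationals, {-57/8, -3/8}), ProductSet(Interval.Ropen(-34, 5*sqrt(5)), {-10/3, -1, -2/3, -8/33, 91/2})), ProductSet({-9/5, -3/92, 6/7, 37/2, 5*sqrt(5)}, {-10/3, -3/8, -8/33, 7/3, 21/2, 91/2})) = ProductSet({-9/5, -3/92, 6/7, 37/2, 5*sqrt(5)}, {-10/3, -3/8, -8/33, 7/3, 21/2, 91/2})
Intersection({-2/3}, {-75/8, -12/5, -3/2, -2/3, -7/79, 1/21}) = {-2/3}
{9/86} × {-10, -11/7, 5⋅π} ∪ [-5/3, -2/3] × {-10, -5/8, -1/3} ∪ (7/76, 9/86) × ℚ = ((7/76, 9/86) × ℚ) ∪ ({9/86} × {-10, -11/7, 5⋅π}) ∪ ([-5/3, -2/3] × {-10, -5/8, -1/3})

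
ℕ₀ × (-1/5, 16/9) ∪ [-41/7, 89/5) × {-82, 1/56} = (ℕ₀ × (-1/5, 16/9)) ∪ ([-41/7, 89/5) × {-82, 1/56})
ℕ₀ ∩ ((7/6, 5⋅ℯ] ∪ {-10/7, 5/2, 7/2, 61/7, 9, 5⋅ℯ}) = {2, 3, …, 13}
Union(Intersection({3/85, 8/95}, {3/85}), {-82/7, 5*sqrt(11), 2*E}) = {-82/7, 3/85, 5*sqrt(11), 2*E}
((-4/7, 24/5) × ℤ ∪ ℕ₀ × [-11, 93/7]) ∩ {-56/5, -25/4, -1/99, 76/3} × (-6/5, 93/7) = {-1/99} × {-1, 0, …, 13}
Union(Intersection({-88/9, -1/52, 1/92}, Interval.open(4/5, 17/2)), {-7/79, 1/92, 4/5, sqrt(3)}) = {-7/79, 1/92, 4/5, sqrt(3)}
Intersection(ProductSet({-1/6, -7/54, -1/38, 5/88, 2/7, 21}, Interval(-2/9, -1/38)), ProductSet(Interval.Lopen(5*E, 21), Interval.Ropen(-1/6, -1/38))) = ProductSet({21}, Interval.Ropen(-1/6, -1/38))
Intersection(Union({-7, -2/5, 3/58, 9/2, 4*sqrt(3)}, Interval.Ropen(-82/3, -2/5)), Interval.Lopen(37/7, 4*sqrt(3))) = {4*sqrt(3)}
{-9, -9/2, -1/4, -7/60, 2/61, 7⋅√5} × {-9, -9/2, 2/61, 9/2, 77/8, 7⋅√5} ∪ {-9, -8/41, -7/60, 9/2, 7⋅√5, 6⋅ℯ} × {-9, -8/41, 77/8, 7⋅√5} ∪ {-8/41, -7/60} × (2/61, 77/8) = ({-8/41, -7/60} × (2/61, 77/8)) ∪ ({-9, -9/2, -1/4, -7/60, 2/61, 7⋅√5} × {-9, -9/2, 2/61, 9/2, 77/8, 7⋅√5}) ∪ ({-9, -8/41, -7/60, 9/2, 7⋅√5, 6⋅ℯ} × {-9, -8/41, 77/8, 7⋅√5})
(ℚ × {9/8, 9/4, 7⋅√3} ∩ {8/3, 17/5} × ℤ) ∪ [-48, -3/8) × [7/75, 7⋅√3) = [-48, -3/8) × [7/75, 7⋅√3)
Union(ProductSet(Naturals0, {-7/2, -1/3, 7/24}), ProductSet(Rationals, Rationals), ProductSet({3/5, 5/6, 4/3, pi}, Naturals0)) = Union(ProductSet({3/5, 5/6, 4/3, pi}, Naturals0), ProductSet(Rationals, Rationals))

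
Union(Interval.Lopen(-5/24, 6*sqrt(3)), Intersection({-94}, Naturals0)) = Interval.Lopen(-5/24, 6*sqrt(3))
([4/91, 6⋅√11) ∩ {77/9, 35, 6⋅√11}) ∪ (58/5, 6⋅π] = {77/9} ∪ (58/5, 6⋅π]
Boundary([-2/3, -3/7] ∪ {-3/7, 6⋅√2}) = {-2/3, -3/7, 6⋅√2}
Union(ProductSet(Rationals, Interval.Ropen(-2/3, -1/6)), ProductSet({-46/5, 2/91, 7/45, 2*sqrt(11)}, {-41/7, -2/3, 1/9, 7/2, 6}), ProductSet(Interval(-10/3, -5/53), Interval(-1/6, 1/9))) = Union(ProductSet({-46/5, 2/91, 7/45, 2*sqrt(11)}, {-41/7, -2/3, 1/9, 7/2, 6}), ProductSet(Interval(-10/3, -5/53), Interval(-1/6, 1/9)), ProductSet(Rationals, Interval.Ropen(-2/3, -1/6)))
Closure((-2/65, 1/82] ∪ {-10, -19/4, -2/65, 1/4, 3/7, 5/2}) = {-10, -19/4, 1/4, 3/7, 5/2} ∪ [-2/65, 1/82]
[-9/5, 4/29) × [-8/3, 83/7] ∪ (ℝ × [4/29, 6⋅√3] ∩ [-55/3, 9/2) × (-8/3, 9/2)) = ([-55/3, 9/2) × [4/29, 9/2)) ∪ ([-9/5, 4/29) × [-8/3, 83/7])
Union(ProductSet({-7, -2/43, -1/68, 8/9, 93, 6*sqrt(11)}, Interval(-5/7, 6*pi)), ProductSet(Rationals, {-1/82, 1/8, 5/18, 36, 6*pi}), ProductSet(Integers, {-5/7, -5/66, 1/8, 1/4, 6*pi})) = Union(ProductSet({-7, -2/43, -1/68, 8/9, 93, 6*sqrt(11)}, Interval(-5/7, 6*pi)), ProductSet(Integers, {-5/7, -5/66, 1/8, 1/4, 6*pi}), ProductSet(Rationals, {-1/82, 1/8, 5/18, 36, 6*pi}))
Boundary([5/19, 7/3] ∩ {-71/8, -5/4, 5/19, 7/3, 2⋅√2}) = {5/19, 7/3}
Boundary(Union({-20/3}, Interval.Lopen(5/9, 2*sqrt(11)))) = {-20/3, 5/9, 2*sqrt(11)}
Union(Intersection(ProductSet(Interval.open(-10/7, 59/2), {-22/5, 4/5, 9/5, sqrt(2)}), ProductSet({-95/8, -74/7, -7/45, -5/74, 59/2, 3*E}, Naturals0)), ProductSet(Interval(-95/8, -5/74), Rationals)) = ProductSet(Interval(-95/8, -5/74), Rationals)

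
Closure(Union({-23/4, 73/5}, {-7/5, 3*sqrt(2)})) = {-23/4, -7/5, 73/5, 3*sqrt(2)}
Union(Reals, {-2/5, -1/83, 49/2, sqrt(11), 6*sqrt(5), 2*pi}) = Reals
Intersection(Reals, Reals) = Reals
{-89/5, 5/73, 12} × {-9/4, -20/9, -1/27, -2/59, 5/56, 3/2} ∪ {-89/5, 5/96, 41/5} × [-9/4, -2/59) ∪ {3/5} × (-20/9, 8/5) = ({3/5} × (-20/9, 8/5)) ∪ ({-89/5, 5/96, 41/5} × [-9/4, -2/59)) ∪ ({-89/5, 5/73, 12} × {-9/4, -20/9, -1/27, -2/59, 5/56, 3/2})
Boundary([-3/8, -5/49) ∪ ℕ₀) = {-3/8, -5/49} ∪ (ℕ₀ \ (-3/8, -5/49))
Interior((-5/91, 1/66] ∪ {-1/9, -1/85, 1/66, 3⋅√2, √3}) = (-5/91, 1/66)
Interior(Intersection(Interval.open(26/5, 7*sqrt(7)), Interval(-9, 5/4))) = EmptySet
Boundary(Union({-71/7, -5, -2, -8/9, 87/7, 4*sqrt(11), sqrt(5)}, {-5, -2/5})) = {-71/7, -5, -2, -8/9, -2/5, 87/7, 4*sqrt(11), sqrt(5)}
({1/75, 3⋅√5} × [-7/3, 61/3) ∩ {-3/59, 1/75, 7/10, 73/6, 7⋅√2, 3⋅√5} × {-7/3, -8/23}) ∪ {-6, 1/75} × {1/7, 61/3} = ({-6, 1/75} × {1/7, 61/3}) ∪ ({1/75, 3⋅√5} × {-7/3, -8/23})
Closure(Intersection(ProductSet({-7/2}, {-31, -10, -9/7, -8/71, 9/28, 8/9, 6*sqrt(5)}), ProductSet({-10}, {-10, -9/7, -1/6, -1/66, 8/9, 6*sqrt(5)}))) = EmptySet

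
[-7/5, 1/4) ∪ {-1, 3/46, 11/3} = [-7/5, 1/4) ∪ {11/3}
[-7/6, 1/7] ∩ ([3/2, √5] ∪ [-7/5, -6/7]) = [-7/6, -6/7]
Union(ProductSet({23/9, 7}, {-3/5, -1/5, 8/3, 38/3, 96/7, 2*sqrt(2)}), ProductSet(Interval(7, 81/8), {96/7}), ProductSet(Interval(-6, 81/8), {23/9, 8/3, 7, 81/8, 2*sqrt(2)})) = Union(ProductSet({23/9, 7}, {-3/5, -1/5, 8/3, 38/3, 96/7, 2*sqrt(2)}), ProductSet(Interval(-6, 81/8), {23/9, 8/3, 7, 81/8, 2*sqrt(2)}), ProductSet(Interval(7, 81/8), {96/7}))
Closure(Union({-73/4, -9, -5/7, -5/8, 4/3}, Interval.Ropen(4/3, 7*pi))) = Union({-73/4, -9, -5/7, -5/8}, Interval(4/3, 7*pi))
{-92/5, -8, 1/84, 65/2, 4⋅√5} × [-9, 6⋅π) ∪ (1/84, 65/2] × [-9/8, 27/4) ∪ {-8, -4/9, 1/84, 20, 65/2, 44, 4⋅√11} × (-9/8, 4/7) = ((1/84, 65/2] × [-9/8, 27/4)) ∪ ({-92/5, -8, 1/84, 65/2, 4⋅√5} × [-9, 6⋅π)) ∪ ({-8, -4/9, 1/84, 20, 65/2, 44, 4⋅√11} × (-9/8, 4/7))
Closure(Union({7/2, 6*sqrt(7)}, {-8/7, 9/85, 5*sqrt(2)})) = {-8/7, 9/85, 7/2, 5*sqrt(2), 6*sqrt(7)}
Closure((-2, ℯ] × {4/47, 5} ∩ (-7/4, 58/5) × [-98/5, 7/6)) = [-7/4, ℯ] × {4/47}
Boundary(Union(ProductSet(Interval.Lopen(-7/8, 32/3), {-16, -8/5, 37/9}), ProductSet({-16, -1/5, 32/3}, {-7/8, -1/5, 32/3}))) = Union(ProductSet({-16, -1/5, 32/3}, {-7/8, -1/5, 32/3}), ProductSet(Interval(-7/8, 32/3), {-16, -8/5, 37/9}))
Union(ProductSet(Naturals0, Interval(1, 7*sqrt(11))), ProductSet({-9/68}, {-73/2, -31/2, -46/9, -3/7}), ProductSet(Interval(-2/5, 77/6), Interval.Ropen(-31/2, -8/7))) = Union(ProductSet({-9/68}, {-73/2, -31/2, -46/9, -3/7}), ProductSet(Interval(-2/5, 77/6), Interval.Ropen(-31/2, -8/7)), ProductSet(Naturals0, Interval(1, 7*sqrt(11))))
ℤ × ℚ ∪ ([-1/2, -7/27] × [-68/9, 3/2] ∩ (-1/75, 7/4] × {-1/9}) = ℤ × ℚ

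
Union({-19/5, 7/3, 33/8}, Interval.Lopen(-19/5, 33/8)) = Interval(-19/5, 33/8)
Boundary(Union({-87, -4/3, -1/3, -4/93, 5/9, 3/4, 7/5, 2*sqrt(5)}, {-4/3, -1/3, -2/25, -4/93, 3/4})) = {-87, -4/3, -1/3, -2/25, -4/93, 5/9, 3/4, 7/5, 2*sqrt(5)}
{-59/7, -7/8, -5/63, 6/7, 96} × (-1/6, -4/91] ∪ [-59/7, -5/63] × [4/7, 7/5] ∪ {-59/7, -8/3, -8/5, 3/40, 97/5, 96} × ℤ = ({-59/7, -8/3, -8/5, 3/40, 97/5, 96} × ℤ) ∪ ([-59/7, -5/63] × [4/7, 7/5]) ∪ ({-59/7, -7/8, -5/63, 6/7, 96} × (-1/6, -4/91])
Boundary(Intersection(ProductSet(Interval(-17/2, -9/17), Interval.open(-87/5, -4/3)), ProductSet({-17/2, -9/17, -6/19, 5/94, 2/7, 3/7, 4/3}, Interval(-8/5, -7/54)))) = ProductSet({-17/2, -9/17}, Interval(-8/5, -4/3))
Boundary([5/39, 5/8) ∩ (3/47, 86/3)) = {5/39, 5/8}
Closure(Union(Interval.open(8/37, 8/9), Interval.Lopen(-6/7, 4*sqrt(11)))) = Interval(-6/7, 4*sqrt(11))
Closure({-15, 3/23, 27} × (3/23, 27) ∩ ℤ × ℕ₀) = {-15, 27} × {1, 2, …, 26}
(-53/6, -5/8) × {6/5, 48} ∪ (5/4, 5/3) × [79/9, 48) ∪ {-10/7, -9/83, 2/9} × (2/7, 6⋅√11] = ((-53/6, -5/8) × {6/5, 48}) ∪ ((5/4, 5/3) × [79/9, 48)) ∪ ({-10/7, -9/83, 2/9} × (2/7, 6⋅√11])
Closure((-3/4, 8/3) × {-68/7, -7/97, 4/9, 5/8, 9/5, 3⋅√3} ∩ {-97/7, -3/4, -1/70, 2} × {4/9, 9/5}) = {-1/70, 2} × {4/9, 9/5}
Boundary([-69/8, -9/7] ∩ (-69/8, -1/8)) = {-69/8, -9/7}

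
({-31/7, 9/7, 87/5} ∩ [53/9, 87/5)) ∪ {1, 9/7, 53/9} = {1, 9/7, 53/9}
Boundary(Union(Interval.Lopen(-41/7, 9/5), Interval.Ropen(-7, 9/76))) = {-7, 9/5}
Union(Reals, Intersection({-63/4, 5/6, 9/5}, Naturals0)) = Reals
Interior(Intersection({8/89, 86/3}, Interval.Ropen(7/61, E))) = EmptySet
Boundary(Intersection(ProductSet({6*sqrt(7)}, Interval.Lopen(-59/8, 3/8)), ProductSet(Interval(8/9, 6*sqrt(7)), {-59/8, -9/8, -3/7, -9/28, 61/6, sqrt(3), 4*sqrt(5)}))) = ProductSet({6*sqrt(7)}, {-9/8, -3/7, -9/28})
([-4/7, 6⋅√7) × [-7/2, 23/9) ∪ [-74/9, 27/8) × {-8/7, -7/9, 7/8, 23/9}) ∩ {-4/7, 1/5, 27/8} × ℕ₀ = {-4/7, 1/5, 27/8} × {0, 1, 2}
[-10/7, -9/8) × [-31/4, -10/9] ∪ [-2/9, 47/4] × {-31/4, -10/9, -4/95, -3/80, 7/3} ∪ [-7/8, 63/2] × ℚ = ([-7/8, 63/2] × ℚ) ∪ ([-10/7, -9/8) × [-31/4, -10/9])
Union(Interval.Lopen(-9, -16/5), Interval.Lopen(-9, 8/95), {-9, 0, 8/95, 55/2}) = Union({55/2}, Interval(-9, 8/95))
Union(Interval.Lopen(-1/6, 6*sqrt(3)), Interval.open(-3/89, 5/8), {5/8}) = Interval.Lopen(-1/6, 6*sqrt(3))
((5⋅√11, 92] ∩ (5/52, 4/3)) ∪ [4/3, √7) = [4/3, √7)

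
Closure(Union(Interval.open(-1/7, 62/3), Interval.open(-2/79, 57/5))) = Interval(-1/7, 62/3)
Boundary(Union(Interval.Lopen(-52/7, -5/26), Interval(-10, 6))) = {-10, 6}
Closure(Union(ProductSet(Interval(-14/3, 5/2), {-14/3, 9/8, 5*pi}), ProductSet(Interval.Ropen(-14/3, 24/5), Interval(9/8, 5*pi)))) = Union(ProductSet(Interval(-14/3, 5/2), {-14/3, 9/8, 5*pi}), ProductSet(Interval(-14/3, 24/5), Interval(9/8, 5*pi)))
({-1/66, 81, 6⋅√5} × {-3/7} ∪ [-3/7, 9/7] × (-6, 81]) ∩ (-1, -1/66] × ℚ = [-3/7, -1/66] × (ℚ ∩ (-6, 81])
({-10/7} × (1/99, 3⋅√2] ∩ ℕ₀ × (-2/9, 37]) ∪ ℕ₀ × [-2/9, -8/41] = ℕ₀ × [-2/9, -8/41]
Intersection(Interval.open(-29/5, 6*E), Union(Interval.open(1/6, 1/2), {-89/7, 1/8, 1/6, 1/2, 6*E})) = Union({1/8}, Interval(1/6, 1/2))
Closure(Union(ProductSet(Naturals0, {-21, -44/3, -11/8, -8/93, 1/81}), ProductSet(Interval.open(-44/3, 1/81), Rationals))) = Union(ProductSet(Interval(-44/3, 1/81), Reals), ProductSet(Naturals0, {-21, -44/3, -11/8, -8/93, 1/81}))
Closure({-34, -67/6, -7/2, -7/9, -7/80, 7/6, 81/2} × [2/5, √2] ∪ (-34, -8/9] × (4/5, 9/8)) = ({-34, -8/9} × [4/5, 9/8]) ∪ ([-34, -8/9] × {4/5, 9/8}) ∪ ((-34, -8/9] × (4/5, 9/8)) ∪ ({-34, -67/6, -7/2, -7/9, -7/80, 7/6, 81/2} × [2/5, √2])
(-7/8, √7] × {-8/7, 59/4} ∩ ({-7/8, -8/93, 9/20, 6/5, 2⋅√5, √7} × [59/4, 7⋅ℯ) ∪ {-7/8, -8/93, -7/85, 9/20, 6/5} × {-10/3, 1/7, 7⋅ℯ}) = {-8/93, 9/20, 6/5, √7} × {59/4}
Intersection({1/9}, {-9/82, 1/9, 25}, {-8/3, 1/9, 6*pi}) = {1/9}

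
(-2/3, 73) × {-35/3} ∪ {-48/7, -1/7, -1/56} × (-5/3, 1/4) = ((-2/3, 73) × {-35/3}) ∪ ({-48/7, -1/7, -1/56} × (-5/3, 1/4))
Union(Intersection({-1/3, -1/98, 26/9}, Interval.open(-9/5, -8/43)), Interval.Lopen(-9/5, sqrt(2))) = Interval.Lopen(-9/5, sqrt(2))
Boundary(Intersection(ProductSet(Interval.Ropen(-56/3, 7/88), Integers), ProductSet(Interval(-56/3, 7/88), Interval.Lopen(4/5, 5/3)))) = ProductSet(Interval(-56/3, 7/88), Range(1, 2, 1))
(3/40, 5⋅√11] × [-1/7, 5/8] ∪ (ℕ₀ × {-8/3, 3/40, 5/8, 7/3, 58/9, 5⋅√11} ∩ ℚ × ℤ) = (3/40, 5⋅√11] × [-1/7, 5/8]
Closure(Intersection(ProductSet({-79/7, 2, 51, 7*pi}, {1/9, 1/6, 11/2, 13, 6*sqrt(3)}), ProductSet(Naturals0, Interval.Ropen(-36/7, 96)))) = ProductSet({2, 51}, {1/9, 1/6, 11/2, 13, 6*sqrt(3)})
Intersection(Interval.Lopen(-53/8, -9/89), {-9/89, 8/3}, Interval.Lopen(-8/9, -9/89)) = {-9/89}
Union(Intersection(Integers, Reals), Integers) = Integers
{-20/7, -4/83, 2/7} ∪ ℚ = ℚ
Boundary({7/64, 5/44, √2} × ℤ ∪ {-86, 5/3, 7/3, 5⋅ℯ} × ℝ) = ({7/64, 5/44, √2} × ℤ) ∪ ({-86, 5/3, 7/3, 5⋅ℯ} × ℝ)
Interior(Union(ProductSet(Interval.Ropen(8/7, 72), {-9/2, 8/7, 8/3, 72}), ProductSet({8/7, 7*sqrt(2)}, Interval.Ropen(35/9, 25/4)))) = EmptySet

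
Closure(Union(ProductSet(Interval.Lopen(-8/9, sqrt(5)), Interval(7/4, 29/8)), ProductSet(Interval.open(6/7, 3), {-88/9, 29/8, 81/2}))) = Union(ProductSet(Interval(-8/9, sqrt(5)), Interval(7/4, 29/8)), ProductSet(Interval(6/7, 3), {-88/9, 29/8, 81/2}))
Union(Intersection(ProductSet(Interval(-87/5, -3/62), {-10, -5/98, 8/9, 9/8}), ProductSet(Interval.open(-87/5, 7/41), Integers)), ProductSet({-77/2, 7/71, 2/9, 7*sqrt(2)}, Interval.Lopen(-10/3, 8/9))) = Union(ProductSet({-77/2, 7/71, 2/9, 7*sqrt(2)}, Interval.Lopen(-10/3, 8/9)), ProductSet(Interval.Lopen(-87/5, -3/62), {-10}))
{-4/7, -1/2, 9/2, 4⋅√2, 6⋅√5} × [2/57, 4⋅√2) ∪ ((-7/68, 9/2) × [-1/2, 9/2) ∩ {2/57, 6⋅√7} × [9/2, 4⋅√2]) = {-4/7, -1/2, 9/2, 4⋅√2, 6⋅√5} × [2/57, 4⋅√2)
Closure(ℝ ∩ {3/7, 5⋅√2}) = {3/7, 5⋅√2}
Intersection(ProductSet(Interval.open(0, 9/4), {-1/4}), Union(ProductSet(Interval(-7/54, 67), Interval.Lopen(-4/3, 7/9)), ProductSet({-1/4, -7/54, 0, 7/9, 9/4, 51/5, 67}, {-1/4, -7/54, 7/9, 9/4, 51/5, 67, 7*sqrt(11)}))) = ProductSet(Interval.open(0, 9/4), {-1/4})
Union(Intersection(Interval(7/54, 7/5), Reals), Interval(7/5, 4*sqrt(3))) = Interval(7/54, 4*sqrt(3))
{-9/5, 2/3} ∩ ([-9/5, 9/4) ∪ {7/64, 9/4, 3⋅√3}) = {-9/5, 2/3}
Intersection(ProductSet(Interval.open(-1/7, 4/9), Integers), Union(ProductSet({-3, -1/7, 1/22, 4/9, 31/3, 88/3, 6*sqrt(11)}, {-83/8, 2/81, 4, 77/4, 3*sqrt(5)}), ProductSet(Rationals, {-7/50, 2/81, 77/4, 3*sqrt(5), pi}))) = ProductSet({1/22}, {4})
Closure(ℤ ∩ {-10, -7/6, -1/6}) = {-10}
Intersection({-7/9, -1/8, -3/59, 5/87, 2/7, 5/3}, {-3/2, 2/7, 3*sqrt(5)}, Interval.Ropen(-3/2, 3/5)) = {2/7}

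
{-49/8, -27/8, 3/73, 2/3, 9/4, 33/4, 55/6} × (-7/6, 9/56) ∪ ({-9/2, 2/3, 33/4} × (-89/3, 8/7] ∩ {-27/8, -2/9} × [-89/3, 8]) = {-49/8, -27/8, 3/73, 2/3, 9/4, 33/4, 55/6} × (-7/6, 9/56)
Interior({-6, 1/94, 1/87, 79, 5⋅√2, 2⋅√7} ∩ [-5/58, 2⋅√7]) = ∅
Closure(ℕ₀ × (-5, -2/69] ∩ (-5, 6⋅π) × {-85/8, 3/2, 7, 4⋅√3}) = ∅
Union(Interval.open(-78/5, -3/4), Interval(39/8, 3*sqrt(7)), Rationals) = Union(Interval(-78/5, -3/4), Interval(39/8, 3*sqrt(7)), Rationals)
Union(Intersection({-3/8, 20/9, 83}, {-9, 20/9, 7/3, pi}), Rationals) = Rationals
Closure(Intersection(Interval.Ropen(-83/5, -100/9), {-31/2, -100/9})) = {-31/2}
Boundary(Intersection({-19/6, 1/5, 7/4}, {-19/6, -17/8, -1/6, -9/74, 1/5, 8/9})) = {-19/6, 1/5}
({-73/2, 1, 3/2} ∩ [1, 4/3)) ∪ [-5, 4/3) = [-5, 4/3)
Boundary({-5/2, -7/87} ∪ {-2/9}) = {-5/2, -2/9, -7/87}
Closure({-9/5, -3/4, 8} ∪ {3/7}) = {-9/5, -3/4, 3/7, 8}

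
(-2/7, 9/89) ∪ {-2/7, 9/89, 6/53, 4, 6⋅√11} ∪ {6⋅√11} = [-2/7, 9/89] ∪ {6/53, 4, 6⋅√11}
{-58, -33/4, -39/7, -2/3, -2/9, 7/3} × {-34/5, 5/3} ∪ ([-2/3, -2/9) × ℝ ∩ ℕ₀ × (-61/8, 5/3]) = {-58, -33/4, -39/7, -2/3, -2/9, 7/3} × {-34/5, 5/3}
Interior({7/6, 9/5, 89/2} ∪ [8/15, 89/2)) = (8/15, 89/2)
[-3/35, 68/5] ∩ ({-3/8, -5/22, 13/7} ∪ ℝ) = [-3/35, 68/5]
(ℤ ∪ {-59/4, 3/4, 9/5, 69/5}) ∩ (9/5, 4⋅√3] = {2, 3, …, 6}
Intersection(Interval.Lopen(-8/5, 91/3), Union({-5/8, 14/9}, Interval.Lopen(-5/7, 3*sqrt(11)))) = Interval.Lopen(-5/7, 3*sqrt(11))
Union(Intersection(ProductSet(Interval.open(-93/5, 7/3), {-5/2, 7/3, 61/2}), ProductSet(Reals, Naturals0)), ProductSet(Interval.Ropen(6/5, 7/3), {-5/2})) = ProductSet(Interval.Ropen(6/5, 7/3), {-5/2})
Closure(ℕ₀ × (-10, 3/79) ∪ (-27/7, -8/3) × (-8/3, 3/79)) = (ℕ₀ × [-10, 3/79]) ∪ ({-27/7, -8/3} × [-8/3, 3/79]) ∪ ([-27/7, -8/3] × {-8/3, 3/79}) ∪ ((-27/7, -8/3) × (-8/3, 3/79))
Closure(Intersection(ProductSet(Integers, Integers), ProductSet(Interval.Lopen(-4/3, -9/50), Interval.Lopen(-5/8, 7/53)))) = ProductSet(Range(-1, 0, 1), Range(0, 1, 1))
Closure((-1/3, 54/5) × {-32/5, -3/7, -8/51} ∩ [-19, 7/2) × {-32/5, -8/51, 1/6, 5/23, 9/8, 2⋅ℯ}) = [-1/3, 7/2] × {-32/5, -8/51}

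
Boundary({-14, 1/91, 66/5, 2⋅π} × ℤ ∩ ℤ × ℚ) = {-14} × ℤ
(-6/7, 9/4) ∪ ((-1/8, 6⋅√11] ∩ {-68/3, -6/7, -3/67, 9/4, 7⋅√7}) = (-6/7, 9/4] ∪ {7⋅√7}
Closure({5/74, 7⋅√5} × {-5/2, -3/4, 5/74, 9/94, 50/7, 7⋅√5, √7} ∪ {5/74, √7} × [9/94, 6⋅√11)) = ({5/74, √7} × [9/94, 6⋅√11]) ∪ ({5/74, 7⋅√5} × {-5/2, -3/4, 5/74, 9/94, 50/7, 7⋅√5, √7})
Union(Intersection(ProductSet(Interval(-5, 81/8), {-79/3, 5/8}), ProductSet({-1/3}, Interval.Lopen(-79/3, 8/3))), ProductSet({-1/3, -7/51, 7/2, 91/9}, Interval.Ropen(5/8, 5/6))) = ProductSet({-1/3, -7/51, 7/2, 91/9}, Interval.Ropen(5/8, 5/6))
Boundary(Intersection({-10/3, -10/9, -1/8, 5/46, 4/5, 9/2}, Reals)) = {-10/3, -10/9, -1/8, 5/46, 4/5, 9/2}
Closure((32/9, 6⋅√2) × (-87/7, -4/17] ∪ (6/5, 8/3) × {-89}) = ([6/5, 8/3] × {-89}) ∪ ({32/9, 6⋅√2} × [-87/7, -4/17]) ∪ ([32/9, 6⋅√2] × {-87/7, -4/17}) ∪ ((32/9, 6⋅√2) × (-87/7, -4/17])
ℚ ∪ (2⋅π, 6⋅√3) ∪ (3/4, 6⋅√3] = ℚ ∪ [3/4, 6⋅√3]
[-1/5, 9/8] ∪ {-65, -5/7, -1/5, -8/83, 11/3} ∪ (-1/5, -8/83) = {-65, -5/7, 11/3} ∪ [-1/5, 9/8]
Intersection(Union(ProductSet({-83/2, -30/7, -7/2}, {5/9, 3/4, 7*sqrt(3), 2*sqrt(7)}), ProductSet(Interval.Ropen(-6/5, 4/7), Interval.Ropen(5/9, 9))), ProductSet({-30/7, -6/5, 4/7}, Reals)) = Union(ProductSet({-30/7}, {5/9, 3/4, 7*sqrt(3), 2*sqrt(7)}), ProductSet({-6/5}, Interval.Ropen(5/9, 9)))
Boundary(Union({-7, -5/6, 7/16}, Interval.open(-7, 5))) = {-7, 5}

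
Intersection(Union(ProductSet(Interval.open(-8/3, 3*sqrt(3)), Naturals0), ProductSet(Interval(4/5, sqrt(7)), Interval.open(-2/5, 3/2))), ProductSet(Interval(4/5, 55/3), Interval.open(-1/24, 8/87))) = Union(ProductSet(Interval.Ropen(4/5, 3*sqrt(3)), Range(0, 1, 1)), ProductSet(Interval(4/5, sqrt(7)), Interval.open(-1/24, 8/87)))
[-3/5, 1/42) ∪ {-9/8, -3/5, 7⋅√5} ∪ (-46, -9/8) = (-46, -9/8] ∪ [-3/5, 1/42) ∪ {7⋅√5}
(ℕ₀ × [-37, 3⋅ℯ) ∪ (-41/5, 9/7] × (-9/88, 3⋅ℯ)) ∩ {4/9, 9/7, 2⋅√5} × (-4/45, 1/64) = {4/9, 9/7} × (-4/45, 1/64)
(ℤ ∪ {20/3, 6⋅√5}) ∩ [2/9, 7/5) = {1}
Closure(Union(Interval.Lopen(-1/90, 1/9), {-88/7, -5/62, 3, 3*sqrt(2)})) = Union({-88/7, -5/62, 3, 3*sqrt(2)}, Interval(-1/90, 1/9))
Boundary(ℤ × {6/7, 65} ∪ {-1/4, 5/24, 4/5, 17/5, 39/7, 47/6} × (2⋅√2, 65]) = (ℤ × {6/7, 65}) ∪ ({-1/4, 5/24, 4/5, 17/5, 39/7, 47/6} × [2⋅√2, 65])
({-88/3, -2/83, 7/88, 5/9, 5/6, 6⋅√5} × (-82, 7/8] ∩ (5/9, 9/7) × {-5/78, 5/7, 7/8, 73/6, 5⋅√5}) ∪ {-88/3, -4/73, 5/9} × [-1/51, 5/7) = ({5/6} × {-5/78, 5/7, 7/8}) ∪ ({-88/3, -4/73, 5/9} × [-1/51, 5/7))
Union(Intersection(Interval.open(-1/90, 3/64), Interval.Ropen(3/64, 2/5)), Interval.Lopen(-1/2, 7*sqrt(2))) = Interval.Lopen(-1/2, 7*sqrt(2))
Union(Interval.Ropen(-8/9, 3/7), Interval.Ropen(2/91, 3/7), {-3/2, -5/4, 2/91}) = Union({-3/2, -5/4}, Interval.Ropen(-8/9, 3/7))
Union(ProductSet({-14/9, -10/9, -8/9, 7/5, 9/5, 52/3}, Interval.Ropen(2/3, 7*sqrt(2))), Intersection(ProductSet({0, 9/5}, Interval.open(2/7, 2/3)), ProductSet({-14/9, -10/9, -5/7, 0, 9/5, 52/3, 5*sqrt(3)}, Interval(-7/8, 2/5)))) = Union(ProductSet({0, 9/5}, Interval.Lopen(2/7, 2/5)), ProductSet({-14/9, -10/9, -8/9, 7/5, 9/5, 52/3}, Interval.Ropen(2/3, 7*sqrt(2))))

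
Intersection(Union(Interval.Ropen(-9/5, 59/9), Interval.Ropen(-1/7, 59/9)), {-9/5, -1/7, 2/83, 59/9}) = {-9/5, -1/7, 2/83}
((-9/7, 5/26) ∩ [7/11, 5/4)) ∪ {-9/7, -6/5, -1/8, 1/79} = {-9/7, -6/5, -1/8, 1/79}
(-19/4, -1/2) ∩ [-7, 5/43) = (-19/4, -1/2)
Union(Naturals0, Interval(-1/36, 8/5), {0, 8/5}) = Union(Interval(-1/36, 8/5), Naturals0)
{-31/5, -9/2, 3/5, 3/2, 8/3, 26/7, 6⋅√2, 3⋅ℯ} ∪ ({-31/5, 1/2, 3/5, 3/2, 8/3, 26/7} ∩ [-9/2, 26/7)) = {-31/5, -9/2, 1/2, 3/5, 3/2, 8/3, 26/7, 6⋅√2, 3⋅ℯ}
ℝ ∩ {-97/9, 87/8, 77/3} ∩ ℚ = {-97/9, 87/8, 77/3}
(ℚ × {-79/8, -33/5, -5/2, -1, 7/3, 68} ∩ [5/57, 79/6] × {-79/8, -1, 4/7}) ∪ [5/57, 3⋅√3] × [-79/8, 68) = ((ℚ ∩ [5/57, 79/6]) × {-79/8, -1}) ∪ ([5/57, 3⋅√3] × [-79/8, 68))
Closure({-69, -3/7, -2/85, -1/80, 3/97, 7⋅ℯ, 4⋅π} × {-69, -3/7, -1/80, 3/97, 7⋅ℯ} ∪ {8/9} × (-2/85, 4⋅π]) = ({8/9} × [-2/85, 4⋅π]) ∪ ({-69, -3/7, -2/85, -1/80, 3/97, 7⋅ℯ, 4⋅π} × {-69, -3/7, -1/80, 3/97, 7⋅ℯ})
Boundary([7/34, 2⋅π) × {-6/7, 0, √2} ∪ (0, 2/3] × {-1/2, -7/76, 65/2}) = ([0, 2/3] × {-1/2, -7/76, 65/2}) ∪ ([7/34, 2⋅π] × {-6/7, 0, √2})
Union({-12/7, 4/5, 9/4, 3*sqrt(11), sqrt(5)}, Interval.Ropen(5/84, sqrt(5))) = Union({-12/7, 9/4, 3*sqrt(11)}, Interval(5/84, sqrt(5)))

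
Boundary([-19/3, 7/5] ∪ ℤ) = {-19/3, 7/5} ∪ (ℤ \ (-19/3, 7/5))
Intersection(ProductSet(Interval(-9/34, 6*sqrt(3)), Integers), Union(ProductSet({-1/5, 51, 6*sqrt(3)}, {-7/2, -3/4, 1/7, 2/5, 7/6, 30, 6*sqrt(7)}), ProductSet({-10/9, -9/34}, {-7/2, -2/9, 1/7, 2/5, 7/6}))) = ProductSet({-1/5, 6*sqrt(3)}, {30})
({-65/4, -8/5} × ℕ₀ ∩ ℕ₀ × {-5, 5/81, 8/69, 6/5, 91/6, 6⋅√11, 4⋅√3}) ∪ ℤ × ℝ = ℤ × ℝ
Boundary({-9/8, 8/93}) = {-9/8, 8/93}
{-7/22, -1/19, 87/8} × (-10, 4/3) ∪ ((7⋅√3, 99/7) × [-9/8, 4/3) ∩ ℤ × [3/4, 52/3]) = ({-7/22, -1/19, 87/8} × (-10, 4/3)) ∪ ({13, 14} × [3/4, 4/3))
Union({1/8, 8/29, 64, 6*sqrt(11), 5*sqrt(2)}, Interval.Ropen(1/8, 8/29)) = Union({64, 6*sqrt(11), 5*sqrt(2)}, Interval(1/8, 8/29))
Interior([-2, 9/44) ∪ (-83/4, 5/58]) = (-83/4, 9/44)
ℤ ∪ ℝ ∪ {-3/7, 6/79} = ℝ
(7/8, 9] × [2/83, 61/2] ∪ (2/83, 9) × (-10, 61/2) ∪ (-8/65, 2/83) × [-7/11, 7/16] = ((-8/65, 2/83) × [-7/11, 7/16]) ∪ ((2/83, 9) × (-10, 61/2)) ∪ ((7/8, 9] × [2/83, 61/2])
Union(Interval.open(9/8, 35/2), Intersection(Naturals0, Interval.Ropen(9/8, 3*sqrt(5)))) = Union(Interval.open(9/8, 35/2), Range(2, 7, 1))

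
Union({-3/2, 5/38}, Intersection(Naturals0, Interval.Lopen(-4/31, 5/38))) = Union({-3/2, 5/38}, Range(0, 1, 1))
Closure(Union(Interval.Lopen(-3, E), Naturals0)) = Union(Complement(Naturals0, Interval.open(-3, E)), Interval(-3, E), Naturals0)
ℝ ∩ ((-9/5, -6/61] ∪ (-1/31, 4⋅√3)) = (-9/5, -6/61] ∪ (-1/31, 4⋅√3)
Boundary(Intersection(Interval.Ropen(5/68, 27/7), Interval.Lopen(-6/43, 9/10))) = {5/68, 9/10}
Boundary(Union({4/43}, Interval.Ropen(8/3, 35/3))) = {4/43, 8/3, 35/3}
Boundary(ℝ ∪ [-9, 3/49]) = ∅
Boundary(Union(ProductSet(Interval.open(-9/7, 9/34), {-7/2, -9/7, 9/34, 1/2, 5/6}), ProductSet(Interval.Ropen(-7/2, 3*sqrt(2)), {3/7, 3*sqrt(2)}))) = Union(ProductSet(Interval(-7/2, 3*sqrt(2)), {3/7, 3*sqrt(2)}), ProductSet(Interval(-9/7, 9/34), {-7/2, -9/7, 9/34, 1/2, 5/6}))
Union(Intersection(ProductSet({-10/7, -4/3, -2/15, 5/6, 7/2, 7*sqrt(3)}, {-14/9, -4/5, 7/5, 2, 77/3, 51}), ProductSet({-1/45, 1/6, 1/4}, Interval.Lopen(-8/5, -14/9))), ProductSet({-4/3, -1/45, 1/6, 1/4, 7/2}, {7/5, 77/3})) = ProductSet({-4/3, -1/45, 1/6, 1/4, 7/2}, {7/5, 77/3})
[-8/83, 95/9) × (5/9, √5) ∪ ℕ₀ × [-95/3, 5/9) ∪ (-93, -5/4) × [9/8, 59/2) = (ℕ₀ × [-95/3, 5/9)) ∪ ((-93, -5/4) × [9/8, 59/2)) ∪ ([-8/83, 95/9) × (5/9, √5))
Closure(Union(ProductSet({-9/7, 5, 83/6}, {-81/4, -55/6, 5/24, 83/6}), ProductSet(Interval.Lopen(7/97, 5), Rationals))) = Union(ProductSet({-9/7, 5, 83/6}, {-81/4, -55/6, 5/24, 83/6}), ProductSet(Interval(7/97, 5), Reals))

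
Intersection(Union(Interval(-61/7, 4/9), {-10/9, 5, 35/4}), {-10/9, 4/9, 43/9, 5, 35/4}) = {-10/9, 4/9, 5, 35/4}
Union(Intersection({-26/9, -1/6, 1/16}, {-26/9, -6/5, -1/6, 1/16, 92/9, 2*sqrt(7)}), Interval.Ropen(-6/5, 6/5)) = Union({-26/9}, Interval.Ropen(-6/5, 6/5))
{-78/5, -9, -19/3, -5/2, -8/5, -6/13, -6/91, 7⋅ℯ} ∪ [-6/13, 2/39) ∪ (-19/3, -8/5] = {-78/5, -9, 7⋅ℯ} ∪ [-19/3, -8/5] ∪ [-6/13, 2/39)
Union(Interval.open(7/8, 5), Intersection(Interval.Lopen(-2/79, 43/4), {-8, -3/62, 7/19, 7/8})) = Union({7/19}, Interval.Ropen(7/8, 5))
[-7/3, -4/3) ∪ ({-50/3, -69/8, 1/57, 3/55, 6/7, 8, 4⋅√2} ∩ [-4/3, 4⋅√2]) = [-7/3, -4/3) ∪ {1/57, 3/55, 6/7, 4⋅√2}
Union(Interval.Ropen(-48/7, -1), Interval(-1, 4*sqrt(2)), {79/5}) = Union({79/5}, Interval(-48/7, 4*sqrt(2)))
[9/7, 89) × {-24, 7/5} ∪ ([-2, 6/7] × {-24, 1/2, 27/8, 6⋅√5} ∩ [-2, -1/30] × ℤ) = ([-2, -1/30] × {-24}) ∪ ([9/7, 89) × {-24, 7/5})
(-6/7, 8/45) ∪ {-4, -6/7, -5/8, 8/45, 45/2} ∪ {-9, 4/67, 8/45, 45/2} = {-9, -4, 45/2} ∪ [-6/7, 8/45]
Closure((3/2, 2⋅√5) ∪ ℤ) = ℤ ∪ [3/2, 2⋅√5]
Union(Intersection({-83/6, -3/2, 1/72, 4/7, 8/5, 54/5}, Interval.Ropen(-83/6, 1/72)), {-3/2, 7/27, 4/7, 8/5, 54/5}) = {-83/6, -3/2, 7/27, 4/7, 8/5, 54/5}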